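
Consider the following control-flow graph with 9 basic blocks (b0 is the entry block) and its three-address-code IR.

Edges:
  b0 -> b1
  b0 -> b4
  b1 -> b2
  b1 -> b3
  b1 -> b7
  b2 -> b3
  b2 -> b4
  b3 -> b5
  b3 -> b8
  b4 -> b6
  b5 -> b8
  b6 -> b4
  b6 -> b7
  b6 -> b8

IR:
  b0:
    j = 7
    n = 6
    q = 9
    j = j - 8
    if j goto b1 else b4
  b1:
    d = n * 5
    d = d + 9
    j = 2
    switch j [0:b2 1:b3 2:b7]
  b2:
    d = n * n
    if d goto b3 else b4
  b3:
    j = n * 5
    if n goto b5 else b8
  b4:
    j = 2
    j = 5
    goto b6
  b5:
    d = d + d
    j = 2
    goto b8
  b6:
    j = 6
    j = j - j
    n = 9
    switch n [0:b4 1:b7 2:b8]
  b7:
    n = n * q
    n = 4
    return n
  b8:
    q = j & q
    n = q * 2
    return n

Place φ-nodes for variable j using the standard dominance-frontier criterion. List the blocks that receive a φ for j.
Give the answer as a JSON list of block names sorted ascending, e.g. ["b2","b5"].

idom tree: b1←b0 b2←b1 b3←b1 b4←b0 b5←b3 b6←b4 b7←b0 b8←b0
Dom∩ at merges:
  b3: preds {b1,b2}: {b0,b1} ∩ {b0,b1,b2} = {b0,b1}; idom=b1
  b4: preds {b0,b2,b6}: {b0} ∩ {b0,b1,b2} ∩ {b0,b4,b6} = {b0}; idom=b0
  b7: preds {b1,b6}: {b0,b1} ∩ {b0,b4,b6} = {b0}; idom=b0
  b8: preds {b3,b5,b6}: {b0,b1,b3} ∩ {b0,b1,b3,b5} ∩ {b0,b4,b6} = {b0}; idom=b0

DF derivation:
  join b3 pred b1: · stop@b1
  join b3 pred b2: b2 stop@b1
  join b4 pred b0: · stop@b0
  join b4 pred b2: b2→b1 stop@b0
  join b4 pred b6: b6→b4 stop@b0
  join b7 pred b1: b1 stop@b0
  join b7 pred b6: b6→b4 stop@b0
  join b8 pred b3: b3→b1 stop@b0
  join b8 pred b5: b5→b3→b1 stop@b0
  join b8 pred b6: b6→b4 stop@b0
  b0 → ∅
  b1 → {b4,b7,b8}
  b2 → {b3,b4}
  b3 → {b8}
  b4 → {b4,b7,b8}
  b5 → {b8}
  b6 → {b4,b7,b8}
  b7 → ∅
  b8 → ∅

φ for j: defs {b0,b1,b3,b4,b5,b6}
  DF⁺ = {b4,b7,b8}

Answer: ["b4", "b7", "b8"]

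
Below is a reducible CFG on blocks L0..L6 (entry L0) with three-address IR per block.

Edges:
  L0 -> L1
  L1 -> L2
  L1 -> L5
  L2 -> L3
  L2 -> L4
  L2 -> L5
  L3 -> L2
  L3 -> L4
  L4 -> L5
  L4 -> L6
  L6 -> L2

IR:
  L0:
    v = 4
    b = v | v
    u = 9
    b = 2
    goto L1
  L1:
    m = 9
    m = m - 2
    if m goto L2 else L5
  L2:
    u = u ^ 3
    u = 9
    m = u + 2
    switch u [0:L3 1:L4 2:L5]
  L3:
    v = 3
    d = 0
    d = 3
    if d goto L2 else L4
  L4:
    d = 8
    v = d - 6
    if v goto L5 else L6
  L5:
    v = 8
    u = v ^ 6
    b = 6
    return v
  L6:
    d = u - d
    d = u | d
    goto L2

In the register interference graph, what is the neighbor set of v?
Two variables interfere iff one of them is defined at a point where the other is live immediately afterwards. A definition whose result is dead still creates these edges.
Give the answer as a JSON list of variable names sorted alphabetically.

Answer: ["b", "d", "u"]

Working:
def/use:
  L0 def {b,u,v} use ∅
  L1 def {m} use ∅
  L2 def {m,u} use {u}
  L3 def {d,v} use ∅
  L4 def {d,v} use ∅
  L5 def {b,u,v} use ∅
  L6 def {d} use {d,u}

Backward fixpoint:
  L0: in=∅ out={u}
  L1: in={u} out={u}
  L2: in={u} out={u}
  L3: in={u} out={u}
  L4: in={u} out={d,u}
  L5: in=∅ out=∅
  L6: in={d,u} out={u}

Conflict graph:
  b: {u,v}
  d: {u,v}
  m: {u}
  u: {b,d,m,v}
  v: {b,d,u}

N(v) = ["b", "d", "u"]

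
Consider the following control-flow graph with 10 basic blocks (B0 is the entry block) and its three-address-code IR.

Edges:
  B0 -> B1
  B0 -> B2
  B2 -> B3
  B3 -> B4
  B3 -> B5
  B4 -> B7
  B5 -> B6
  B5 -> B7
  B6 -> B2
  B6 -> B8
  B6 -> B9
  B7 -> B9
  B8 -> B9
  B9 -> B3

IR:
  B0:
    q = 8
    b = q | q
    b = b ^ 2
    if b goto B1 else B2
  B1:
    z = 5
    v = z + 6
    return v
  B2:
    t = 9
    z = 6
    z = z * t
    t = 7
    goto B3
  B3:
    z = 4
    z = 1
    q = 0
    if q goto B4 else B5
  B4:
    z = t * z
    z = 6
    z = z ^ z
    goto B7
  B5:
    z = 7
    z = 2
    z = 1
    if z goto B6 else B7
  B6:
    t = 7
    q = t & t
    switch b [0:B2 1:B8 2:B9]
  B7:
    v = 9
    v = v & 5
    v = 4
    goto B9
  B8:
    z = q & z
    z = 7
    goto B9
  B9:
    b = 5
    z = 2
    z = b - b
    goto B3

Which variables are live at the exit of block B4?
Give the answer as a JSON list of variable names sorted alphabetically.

def/use:
  B0: def={b,q} ue=∅
  B1: def={v,z} ue=∅
  B2: def={t,z} ue=∅
  B3: def={q,z} ue=∅
  B4: def={z} ue={t,z}
  B5: def={z} ue=∅
  B6: def={q,t} ue={b}
  B7: def={v} ue=∅
  B8: def={z} ue={q,z}
  B9: def={b,z} ue=∅

Live sets:
  B0 li=∅ lo={b}
  B1 li=∅ lo=∅
  B2 li={b} lo={b,t}
  B3 li={b,t} lo={b,t,z}
  B4 li={t,z} lo={t}
  B5 li={b,t} lo={b,t,z}
  B6 li={b,z} lo={b,q,t,z}
  B7 li={t} lo={t}
  B8 li={q,t,z} lo={t}
  B9 li={t} lo={b,t}

live-out(B4) = ["t"]

Answer: ["t"]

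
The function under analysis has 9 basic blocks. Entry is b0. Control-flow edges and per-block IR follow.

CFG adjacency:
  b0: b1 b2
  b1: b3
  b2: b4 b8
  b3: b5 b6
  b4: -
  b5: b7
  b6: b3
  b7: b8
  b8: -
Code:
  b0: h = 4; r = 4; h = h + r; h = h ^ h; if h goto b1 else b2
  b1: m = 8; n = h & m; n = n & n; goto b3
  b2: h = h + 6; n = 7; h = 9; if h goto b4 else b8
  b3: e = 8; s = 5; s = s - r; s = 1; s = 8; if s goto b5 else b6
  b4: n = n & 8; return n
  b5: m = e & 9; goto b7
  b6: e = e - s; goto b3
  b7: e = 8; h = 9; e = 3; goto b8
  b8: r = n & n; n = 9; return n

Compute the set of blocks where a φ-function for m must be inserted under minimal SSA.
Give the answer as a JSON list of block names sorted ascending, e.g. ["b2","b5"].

idom tree: b1←b0 b2←b0 b3←b1 b4←b2 b5←b3 b6←b3 b7←b5 b8←b0
Join-block Dom:
  b3: preds {b1,b6}: {b0,b1} ∩ {b0,b1,b3,b6} = {b0,b1}; idom=b1
  b8: preds {b2,b7}: {b0,b2} ∩ {b0,b1,b3,b5,b7} = {b0}; idom=b0

DF derivation:
  b3←b1: walk · to b1
  b3←b6: walk b6→b3 to b1
  b8←b2: walk b2 to b0
  b8←b7: walk b7→b5→b3→b1 to b0
  DF(b0)=∅
  DF(b1)={b8}
  DF(b2)={b8}
  DF(b3)={b3,b8}
  DF(b4)=∅
  DF(b5)={b8}
  DF(b6)={b3}
  DF(b7)={b8}
  DF(b8)=∅

φ for m: defs {b1,b5}
  DF⁺ = {b8}

Answer: ["b8"]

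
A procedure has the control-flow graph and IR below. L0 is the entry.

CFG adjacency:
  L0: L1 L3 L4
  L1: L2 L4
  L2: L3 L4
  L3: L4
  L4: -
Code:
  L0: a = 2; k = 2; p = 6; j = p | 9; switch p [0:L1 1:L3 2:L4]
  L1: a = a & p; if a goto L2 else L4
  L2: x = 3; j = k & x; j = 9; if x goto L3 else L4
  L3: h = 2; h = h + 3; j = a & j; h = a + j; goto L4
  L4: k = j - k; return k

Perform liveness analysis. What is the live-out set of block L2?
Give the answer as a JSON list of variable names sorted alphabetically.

def/use:
  L0 def {a,j,k,p} use ∅
  L1 def {a} use {a,p}
  L2 def {j,x} use {k}
  L3 def {h,j} use {a,j}
  L4 def {k} use {j,k}

Backward fixpoint:
  live L0: ∅→{a,j,k,p}
  live L1: {a,j,k,p}→{a,j,k}
  live L2: {a,k}→{a,j,k}
  live L3: {a,j,k}→{j,k}
  live L4: {j,k}→∅

live-out(L2) = ["a", "j", "k"]

Answer: ["a", "j", "k"]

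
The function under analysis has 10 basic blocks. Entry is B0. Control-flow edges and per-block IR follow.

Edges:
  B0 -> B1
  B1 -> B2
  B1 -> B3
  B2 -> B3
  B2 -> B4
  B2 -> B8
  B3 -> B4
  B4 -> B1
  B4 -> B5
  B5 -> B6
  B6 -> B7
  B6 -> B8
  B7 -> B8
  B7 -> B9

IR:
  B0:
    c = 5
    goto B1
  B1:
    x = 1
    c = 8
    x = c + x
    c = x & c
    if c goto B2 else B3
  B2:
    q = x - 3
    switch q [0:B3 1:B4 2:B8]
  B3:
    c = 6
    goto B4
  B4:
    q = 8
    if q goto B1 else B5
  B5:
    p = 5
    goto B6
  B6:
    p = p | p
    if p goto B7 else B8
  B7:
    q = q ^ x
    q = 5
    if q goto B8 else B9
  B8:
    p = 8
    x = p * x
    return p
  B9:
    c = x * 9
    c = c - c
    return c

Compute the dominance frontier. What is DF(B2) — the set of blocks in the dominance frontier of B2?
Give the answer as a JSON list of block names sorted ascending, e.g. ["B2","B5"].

idom tree: B1←B0 B2←B1 B3←B1 B4←B1 B5←B4 B6←B5 B7←B6 B8←B1 B9←B7
Join-block Dom:
  B1: preds {B0,B4}: {B0} ∩ {B0,B1,B4} = {B0}; idom=B0
  B3: preds {B1,B2}: {B0,B1} ∩ {B0,B1,B2} = {B0,B1}; idom=B1
  B4: preds {B2,B3}: {B0,B1,B2} ∩ {B0,B1,B3} = {B0,B1}; idom=B1
  B8: preds {B2,B6,B7}: {B0,B1,B2} ∩ {B0,B1,B4,B5,B6} ∩ {B0,B1,B4,B5,B6,B7} = {B0,B1}; idom=B1

DF derivation:
  join B1 pred B0: · stop@B0
  join B1 pred B4: B4→B1 stop@B0
  join B3 pred B1: · stop@B1
  join B3 pred B2: B2 stop@B1
  join B4 pred B2: B2 stop@B1
  join B4 pred B3: B3 stop@B1
  join B8 pred B2: B2 stop@B1
  join B8 pred B6: B6→B5→B4 stop@B1
  join B8 pred B7: B7→B6→B5→B4 stop@B1
  B0: DF=∅
  B1: DF={B1}
  B2: DF={B3,B4,B8}
  B3: DF={B4}
  B4: DF={B1,B8}
  B5: DF={B8}
  B6: DF={B8}
  B7: DF={B8}
  B8: DF=∅
  B9: DF=∅

DF(B2) = ["B3", "B4", "B8"]

Answer: ["B3", "B4", "B8"]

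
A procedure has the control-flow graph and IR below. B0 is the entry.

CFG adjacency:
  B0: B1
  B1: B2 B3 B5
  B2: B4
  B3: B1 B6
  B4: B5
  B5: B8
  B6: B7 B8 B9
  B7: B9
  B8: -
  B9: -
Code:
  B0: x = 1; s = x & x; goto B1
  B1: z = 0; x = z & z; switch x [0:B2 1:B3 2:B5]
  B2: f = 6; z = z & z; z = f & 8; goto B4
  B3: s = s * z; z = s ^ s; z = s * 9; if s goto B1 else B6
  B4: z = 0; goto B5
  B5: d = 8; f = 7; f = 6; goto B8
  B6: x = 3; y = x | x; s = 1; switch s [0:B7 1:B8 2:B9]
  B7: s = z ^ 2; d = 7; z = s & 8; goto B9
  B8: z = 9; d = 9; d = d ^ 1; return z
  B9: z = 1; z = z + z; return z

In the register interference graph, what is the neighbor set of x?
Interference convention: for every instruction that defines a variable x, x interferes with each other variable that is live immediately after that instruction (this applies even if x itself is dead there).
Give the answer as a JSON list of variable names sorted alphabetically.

Answer: ["s", "z"]

Working:
Block summaries:
  B0: {s,x} / ∅
  B1: {x,z} / ∅
  B2: {f,z} / {z}
  B3: {s,z} / {s,z}
  B4: {z} / ∅
  B5: {d,f} / ∅
  B6: {s,x,y} / ∅
  B7: {d,s,z} / {z}
  B8: {d,z} / ∅
  B9: {z} / ∅

Live sets:
  live B0: ∅→{s}
  live B1: {s}→{s,z}
  live B2: {z}→∅
  live B3: {s,z}→{s,z}
  live B4: ∅→∅
  live B5: ∅→∅
  live B6: {z}→{z}
  live B7: {z}→∅
  live B8: ∅→∅
  live B9: ∅→∅

Conflict graph:
  d↔{s,z}
  f↔{z}
  s↔{d,x,z}
  x↔{s,z}
  y↔{z}
  z↔{d,f,s,x,y}

N(x) = ["s", "z"]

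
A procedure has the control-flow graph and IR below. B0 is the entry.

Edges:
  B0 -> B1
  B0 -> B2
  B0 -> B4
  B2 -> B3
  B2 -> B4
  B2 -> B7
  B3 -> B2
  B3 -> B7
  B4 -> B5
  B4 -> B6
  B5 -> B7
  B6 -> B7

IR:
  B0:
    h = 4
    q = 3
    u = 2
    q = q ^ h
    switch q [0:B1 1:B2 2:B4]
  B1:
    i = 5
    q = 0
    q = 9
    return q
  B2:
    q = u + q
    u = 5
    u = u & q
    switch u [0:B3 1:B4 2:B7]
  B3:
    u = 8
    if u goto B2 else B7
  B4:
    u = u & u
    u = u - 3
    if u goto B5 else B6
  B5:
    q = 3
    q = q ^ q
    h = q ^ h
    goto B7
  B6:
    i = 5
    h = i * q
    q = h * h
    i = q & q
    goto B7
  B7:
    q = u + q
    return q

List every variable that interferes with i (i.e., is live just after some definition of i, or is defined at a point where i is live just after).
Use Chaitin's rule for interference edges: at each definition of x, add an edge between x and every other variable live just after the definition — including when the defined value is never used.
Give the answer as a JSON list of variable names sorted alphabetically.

def/use:
  B0: {h,q,u} / ∅
  B1: {i,q} / ∅
  B2: {q,u} / {q,u}
  B3: {u} / ∅
  B4: {u} / {u}
  B5: {h,q} / {h}
  B6: {h,i,q} / {q}
  B7: {q} / {q,u}

Liveness:
  B0: in=∅ out={h,q,u}
  B1: in=∅ out=∅
  B2: in={h,q,u} out={h,q,u}
  B3: in={h,q} out={h,q,u}
  B4: in={h,q,u} out={h,q,u}
  B5: in={h,u} out={q,u}
  B6: in={q,u} out={q,u}
  B7: in={q,u} out=∅

Conflict graph:
  h↔{q,u}
  i↔{q,u}
  q↔{h,i,u}
  u↔{h,i,q}

N(i) = ["q", "u"]

Answer: ["q", "u"]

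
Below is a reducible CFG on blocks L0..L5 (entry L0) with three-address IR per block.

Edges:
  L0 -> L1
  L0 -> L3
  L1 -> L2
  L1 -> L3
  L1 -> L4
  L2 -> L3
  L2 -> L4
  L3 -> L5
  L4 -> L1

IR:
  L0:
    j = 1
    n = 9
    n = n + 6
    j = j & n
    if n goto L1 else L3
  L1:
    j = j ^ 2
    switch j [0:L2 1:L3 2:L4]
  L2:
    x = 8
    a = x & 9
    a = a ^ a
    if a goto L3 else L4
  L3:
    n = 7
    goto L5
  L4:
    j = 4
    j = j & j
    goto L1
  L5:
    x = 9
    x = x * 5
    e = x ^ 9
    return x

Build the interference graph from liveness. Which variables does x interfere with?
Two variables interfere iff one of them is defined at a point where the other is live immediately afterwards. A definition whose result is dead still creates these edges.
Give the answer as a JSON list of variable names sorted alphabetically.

Answer: ["e"]

Derivation:
Block summaries:
  L0: def={j,n} ue=∅
  L1: def={j} ue={j}
  L2: def={a,x} ue=∅
  L3: def={n} ue=∅
  L4: def={j} ue=∅
  L5: def={e,x} ue=∅

Liveness:
  L0 li=∅ lo={j}
  L1 li={j} lo=∅
  L2 li=∅ lo=∅
  L3 li=∅ lo=∅
  L4 li=∅ lo={j}
  L5 li=∅ lo=∅

Interfere edges:
  a: ∅
  e: {x}
  j: {n}
  n: {j}
  x: {e}

N(x) = ["e"]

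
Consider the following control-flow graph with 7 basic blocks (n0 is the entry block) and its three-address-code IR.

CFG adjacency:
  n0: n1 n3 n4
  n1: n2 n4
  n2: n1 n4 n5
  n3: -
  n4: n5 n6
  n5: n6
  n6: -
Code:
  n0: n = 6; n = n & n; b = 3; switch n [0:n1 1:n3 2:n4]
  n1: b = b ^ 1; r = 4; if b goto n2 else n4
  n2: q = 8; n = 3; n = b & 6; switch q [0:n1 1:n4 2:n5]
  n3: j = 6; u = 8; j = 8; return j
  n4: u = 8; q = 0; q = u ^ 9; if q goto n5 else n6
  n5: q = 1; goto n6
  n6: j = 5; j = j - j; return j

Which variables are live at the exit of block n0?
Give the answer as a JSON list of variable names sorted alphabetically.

Answer: ["b"]

Derivation:
Block summaries:
  n0: {b,n} / ∅
  n1: {b,r} / {b}
  n2: {n,q} / {b}
  n3: {j,u} / ∅
  n4: {q,u} / ∅
  n5: {q} / ∅
  n6: {j} / ∅

Backward fixpoint:
  live n0: ∅→{b}
  live n1: {b}→{b}
  live n2: {b}→{b}
  live n3: ∅→∅
  live n4: ∅→∅
  live n5: ∅→∅
  live n6: ∅→∅

live-out(n0) = ["b"]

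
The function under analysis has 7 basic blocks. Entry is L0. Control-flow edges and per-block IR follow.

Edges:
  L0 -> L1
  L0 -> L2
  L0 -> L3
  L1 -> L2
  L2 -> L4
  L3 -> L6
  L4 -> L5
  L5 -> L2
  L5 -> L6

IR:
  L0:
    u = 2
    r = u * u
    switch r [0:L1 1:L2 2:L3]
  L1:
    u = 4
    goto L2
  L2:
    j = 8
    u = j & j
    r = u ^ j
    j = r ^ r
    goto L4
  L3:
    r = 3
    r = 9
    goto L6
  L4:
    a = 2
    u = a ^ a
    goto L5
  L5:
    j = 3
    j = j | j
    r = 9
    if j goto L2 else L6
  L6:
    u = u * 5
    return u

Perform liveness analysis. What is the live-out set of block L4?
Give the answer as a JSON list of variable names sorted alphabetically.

Answer: ["u"]

Derivation:
def/use:
  L0 def {r,u} use ∅
  L1 def {u} use ∅
  L2 def {j,r,u} use ∅
  L3 def {r} use ∅
  L4 def {a,u} use ∅
  L5 def {j,r} use ∅
  L6 def {u} use {u}

Live sets:
  live L0: ∅→{u}
  live L1: ∅→∅
  live L2: ∅→∅
  live L3: {u}→{u}
  live L4: ∅→{u}
  live L5: {u}→{u}
  live L6: {u}→∅

live-out(L4) = ["u"]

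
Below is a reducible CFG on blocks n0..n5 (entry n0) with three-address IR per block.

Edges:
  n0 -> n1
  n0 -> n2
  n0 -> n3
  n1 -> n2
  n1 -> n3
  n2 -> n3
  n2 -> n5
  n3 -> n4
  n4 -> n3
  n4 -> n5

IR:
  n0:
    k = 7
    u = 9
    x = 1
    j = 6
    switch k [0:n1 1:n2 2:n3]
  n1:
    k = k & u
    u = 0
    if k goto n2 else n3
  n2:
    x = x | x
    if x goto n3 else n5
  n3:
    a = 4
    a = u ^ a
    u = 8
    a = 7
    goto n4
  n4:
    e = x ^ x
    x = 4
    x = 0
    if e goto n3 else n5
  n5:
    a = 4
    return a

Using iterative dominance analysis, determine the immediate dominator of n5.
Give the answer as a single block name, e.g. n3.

Answer: n0

Derivation:
idom tree: n1←n0 n2←n0 n3←n0 n4←n3 n5←n0
Dom at joins:
  n2: preds {n0,n1}: {n0} ∩ {n0,n1} = {n0}; idom=n0
  n3: preds {n0,n1,n2,n4}: {n0} ∩ {n0,n1} ∩ {n0,n2} ∩ {n0,n3,n4} = {n0}; idom=n0
  n5: preds {n2,n4}: {n0,n2} ∩ {n0,n3,n4} = {n0}; idom=n0

idom(n5) = n0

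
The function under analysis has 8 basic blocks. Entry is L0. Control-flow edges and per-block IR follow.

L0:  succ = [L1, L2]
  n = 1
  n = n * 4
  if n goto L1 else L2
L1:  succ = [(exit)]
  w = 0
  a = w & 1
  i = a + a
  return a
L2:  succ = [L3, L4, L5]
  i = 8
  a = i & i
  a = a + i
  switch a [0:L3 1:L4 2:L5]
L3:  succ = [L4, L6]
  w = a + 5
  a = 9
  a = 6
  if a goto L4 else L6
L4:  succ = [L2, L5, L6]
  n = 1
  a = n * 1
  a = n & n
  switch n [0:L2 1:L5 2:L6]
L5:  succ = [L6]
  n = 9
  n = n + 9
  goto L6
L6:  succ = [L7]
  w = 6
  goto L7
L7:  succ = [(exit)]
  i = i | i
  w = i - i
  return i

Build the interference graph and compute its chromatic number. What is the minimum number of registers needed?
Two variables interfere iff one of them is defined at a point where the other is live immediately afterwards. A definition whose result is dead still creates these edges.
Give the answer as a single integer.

Answer: 3

Analysis:
def/use:
  L0: {n} / ∅
  L1: {a,i,w} / ∅
  L2: {a,i} / ∅
  L3: {a,w} / {a}
  L4: {a,n} / ∅
  L5: {n} / ∅
  L6: {w} / ∅
  L7: {i,w} / {i}

Liveness:
  L0 li=∅ lo=∅
  L1 li=∅ lo=∅
  L2 li=∅ lo={a,i}
  L3 li={a,i} lo={i}
  L4 li={i} lo={i}
  L5 li={i} lo={i}
  L6 li={i} lo={i}
  L7 li={i} lo=∅

Interfere edges:
  a: {i,n}
  i: {a,n,w}
  n: {a,i}
  w: {i}

Colouring:
  {a,i,n} pairwise interfere (3-clique) ⇒ χ ≥ 3
  assign a→R1 i→R0 n→R2 w→R1 — no edge inside a register ⇒ χ ≤ 3
  χ = 3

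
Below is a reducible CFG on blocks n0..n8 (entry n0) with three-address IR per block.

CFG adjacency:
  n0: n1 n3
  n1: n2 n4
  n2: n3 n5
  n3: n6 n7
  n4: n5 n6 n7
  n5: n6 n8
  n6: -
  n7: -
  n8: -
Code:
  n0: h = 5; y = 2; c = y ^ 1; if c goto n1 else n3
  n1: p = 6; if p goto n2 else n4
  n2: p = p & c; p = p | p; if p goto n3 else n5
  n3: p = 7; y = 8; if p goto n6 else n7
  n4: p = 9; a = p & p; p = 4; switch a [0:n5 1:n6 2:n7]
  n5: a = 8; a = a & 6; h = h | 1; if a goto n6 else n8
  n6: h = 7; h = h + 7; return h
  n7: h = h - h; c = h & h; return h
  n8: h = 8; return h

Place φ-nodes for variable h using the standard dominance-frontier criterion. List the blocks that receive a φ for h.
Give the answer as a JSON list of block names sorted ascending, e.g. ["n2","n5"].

idom tree: n1←n0 n2←n1 n3←n0 n4←n1 n5←n1 n6←n0 n7←n0 n8←n5
Dom∩ at merges:
  n3: preds {n0,n2}: {n0} ∩ {n0,n1,n2} = {n0}; idom=n0
  n5: preds {n2,n4}: {n0,n1,n2} ∩ {n0,n1,n4} = {n0,n1}; idom=n1
  n6: preds {n3,n4,n5}: {n0,n3} ∩ {n0,n1,n4} ∩ {n0,n1,n5} = {n0}; idom=n0
  n7: preds {n3,n4}: {n0,n3} ∩ {n0,n1,n4} = {n0}; idom=n0

DF derivation:
  n3←n0: walk · to n0
  n3←n2: walk n2→n1 to n0
  n5←n2: walk n2 to n1
  n5←n4: walk n4 to n1
  n6←n3: walk n3 to n0
  n6←n4: walk n4→n1 to n0
  n6←n5: walk n5→n1 to n0
  n7←n3: walk n3 to n0
  n7←n4: walk n4→n1 to n0
  DF(n0)=∅
  DF(n1)={n3,n6,n7}
  DF(n2)={n3,n5}
  DF(n3)={n6,n7}
  DF(n4)={n5,n6,n7}
  DF(n5)={n6}
  DF(n6)=∅
  DF(n7)=∅
  DF(n8)=∅

φ for h: defs {n0,n5,n6,n7,n8}
  DF⁺ = {n6}

Answer: ["n6"]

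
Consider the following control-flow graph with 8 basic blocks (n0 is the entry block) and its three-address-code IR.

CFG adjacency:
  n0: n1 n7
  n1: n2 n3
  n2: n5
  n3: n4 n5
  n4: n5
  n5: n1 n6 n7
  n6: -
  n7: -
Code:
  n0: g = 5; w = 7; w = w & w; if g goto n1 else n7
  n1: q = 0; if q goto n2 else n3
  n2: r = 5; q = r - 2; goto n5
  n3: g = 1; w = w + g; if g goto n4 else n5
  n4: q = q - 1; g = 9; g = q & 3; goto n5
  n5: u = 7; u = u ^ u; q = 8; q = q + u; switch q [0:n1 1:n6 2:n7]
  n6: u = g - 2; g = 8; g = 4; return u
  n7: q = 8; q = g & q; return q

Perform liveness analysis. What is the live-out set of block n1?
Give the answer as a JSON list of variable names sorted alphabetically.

Per-block:
  n0: {g,w} / ∅
  n1: {q} / ∅
  n2: {q,r} / ∅
  n3: {g,w} / {w}
  n4: {g,q} / {q}
  n5: {q,u} / ∅
  n6: {g,u} / {g}
  n7: {q} / {g}

Backward fixpoint:
  n0: in=∅ out={g,w}
  n1: in={g,w} out={g,q,w}
  n2: in={g,w} out={g,w}
  n3: in={q,w} out={g,q,w}
  n4: in={q,w} out={g,w}
  n5: in={g,w} out={g,w}
  n6: in={g} out=∅
  n7: in={g} out=∅

live-out(n1) = ["g", "q", "w"]

Answer: ["g", "q", "w"]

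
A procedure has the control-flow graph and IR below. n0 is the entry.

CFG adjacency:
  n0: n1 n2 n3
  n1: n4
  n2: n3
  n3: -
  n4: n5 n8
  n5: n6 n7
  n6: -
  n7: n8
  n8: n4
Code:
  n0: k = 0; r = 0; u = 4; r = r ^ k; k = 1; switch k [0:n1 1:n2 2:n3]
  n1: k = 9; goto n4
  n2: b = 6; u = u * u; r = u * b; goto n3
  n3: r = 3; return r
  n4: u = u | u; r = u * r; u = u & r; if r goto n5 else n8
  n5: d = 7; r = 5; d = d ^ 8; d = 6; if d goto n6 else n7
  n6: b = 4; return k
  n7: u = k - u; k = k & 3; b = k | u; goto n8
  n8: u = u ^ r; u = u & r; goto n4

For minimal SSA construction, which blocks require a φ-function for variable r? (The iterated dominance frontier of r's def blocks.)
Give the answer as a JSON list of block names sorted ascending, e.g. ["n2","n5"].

Answer: ["n3", "n4", "n8"]

Derivation:
idom tree: n1←n0 n2←n0 n3←n0 n4←n1 n5←n4 n6←n5 n7←n5 n8←n4
Dom∩ at merges:
  n3: preds {n0,n2}: {n0} ∩ {n0,n2} = {n0}; idom=n0
  n4: preds {n1,n8}: {n0,n1} ∩ {n0,n1,n4,n8} = {n0,n1}; idom=n1
  n8: preds {n4,n7}: {n0,n1,n4} ∩ {n0,n1,n4,n5,n7} = {n0,n1,n4}; idom=n4

DF walk-up:
  join n3 pred n0: · stop@n0
  join n3 pred n2: n2 stop@n0
  join n4 pred n1: · stop@n1
  join n4 pred n8: n8→n4 stop@n1
  join n8 pred n4: · stop@n4
  join n8 pred n7: n7→n5 stop@n4
  DF(n0)=∅
  DF(n1)=∅
  DF(n2)={n3}
  DF(n3)=∅
  DF(n4)={n4}
  DF(n5)={n8}
  DF(n6)=∅
  DF(n7)={n8}
  DF(n8)={n4}

φ for r: defs {n0,n2,n3,n4,n5}
  DF⁺ = {n3,n4,n8}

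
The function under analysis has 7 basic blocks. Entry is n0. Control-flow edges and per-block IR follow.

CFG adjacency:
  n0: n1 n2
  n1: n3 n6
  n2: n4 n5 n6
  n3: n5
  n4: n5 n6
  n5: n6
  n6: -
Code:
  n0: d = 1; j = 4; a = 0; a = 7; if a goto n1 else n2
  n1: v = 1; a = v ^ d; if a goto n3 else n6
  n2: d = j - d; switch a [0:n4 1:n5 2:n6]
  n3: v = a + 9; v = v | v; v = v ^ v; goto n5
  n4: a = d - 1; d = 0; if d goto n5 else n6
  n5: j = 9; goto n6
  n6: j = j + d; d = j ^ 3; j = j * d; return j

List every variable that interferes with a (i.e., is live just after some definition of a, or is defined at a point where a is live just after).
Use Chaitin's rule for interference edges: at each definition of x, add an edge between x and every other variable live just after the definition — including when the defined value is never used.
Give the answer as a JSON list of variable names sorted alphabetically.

Answer: ["d", "j"]

Working:
Per-block:
  n0: def={a,d,j} ue=∅
  n1: def={a,v} ue={d}
  n2: def={d} ue={a,d,j}
  n3: def={v} ue={a}
  n4: def={a,d} ue={d}
  n5: def={j} ue=∅
  n6: def={d,j} ue={d,j}

Backward fixpoint:
  live n0: ∅→{a,d,j}
  live n1: {d,j}→{a,d,j}
  live n2: {a,d,j}→{d,j}
  live n3: {a,d}→{d}
  live n4: {d,j}→{d,j}
  live n5: {d}→{d,j}
  live n6: {d,j}→∅

Interference:
  a↔{d,j}
  d↔{a,j,v}
  j↔{a,d,v}
  v↔{d,j}

N(a) = ["d", "j"]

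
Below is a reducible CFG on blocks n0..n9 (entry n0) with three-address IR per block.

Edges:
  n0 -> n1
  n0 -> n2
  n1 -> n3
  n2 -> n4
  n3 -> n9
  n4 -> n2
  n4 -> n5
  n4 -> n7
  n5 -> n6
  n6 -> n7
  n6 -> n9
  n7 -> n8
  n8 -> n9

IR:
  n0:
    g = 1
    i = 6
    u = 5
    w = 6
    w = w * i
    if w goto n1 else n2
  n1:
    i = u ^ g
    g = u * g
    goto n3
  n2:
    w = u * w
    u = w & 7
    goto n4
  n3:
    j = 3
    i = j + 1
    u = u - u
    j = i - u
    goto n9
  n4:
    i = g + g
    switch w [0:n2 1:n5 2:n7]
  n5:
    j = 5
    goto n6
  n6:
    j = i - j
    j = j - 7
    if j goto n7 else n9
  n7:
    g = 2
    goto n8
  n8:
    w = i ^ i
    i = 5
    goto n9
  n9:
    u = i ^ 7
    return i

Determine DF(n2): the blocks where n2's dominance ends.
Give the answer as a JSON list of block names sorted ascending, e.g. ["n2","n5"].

idom tree: n1←n0 n2←n0 n3←n1 n4←n2 n5←n4 n6←n5 n7←n4 n8←n7 n9←n0
Dom∩ at merges:
  n2: preds {n0,n4}: {n0} ∩ {n0,n2,n4} = {n0}; idom=n0
  n7: preds {n4,n6}: {n0,n2,n4} ∩ {n0,n2,n4,n5,n6} = {n0,n2,n4}; idom=n4
  n9: preds {n3,n6,n8}: {n0,n1,n3} ∩ {n0,n2,n4,n5,n6} ∩ {n0,n2,n4,n7,n8} = {n0}; idom=n0

Frontier:
  join n2 pred n0: · stop@n0
  join n2 pred n4: n4→n2 stop@n0
  join n7 pred n4: · stop@n4
  join n7 pred n6: n6→n5 stop@n4
  join n9 pred n3: n3→n1 stop@n0
  join n9 pred n6: n6→n5→n4→n2 stop@n0
  join n9 pred n8: n8→n7→n4→n2 stop@n0
  n0 → ∅
  n1 → {n9}
  n2 → {n2,n9}
  n3 → {n9}
  n4 → {n2,n9}
  n5 → {n7,n9}
  n6 → {n7,n9}
  n7 → {n9}
  n8 → {n9}
  n9 → ∅

DF(n2) = ["n2", "n9"]

Answer: ["n2", "n9"]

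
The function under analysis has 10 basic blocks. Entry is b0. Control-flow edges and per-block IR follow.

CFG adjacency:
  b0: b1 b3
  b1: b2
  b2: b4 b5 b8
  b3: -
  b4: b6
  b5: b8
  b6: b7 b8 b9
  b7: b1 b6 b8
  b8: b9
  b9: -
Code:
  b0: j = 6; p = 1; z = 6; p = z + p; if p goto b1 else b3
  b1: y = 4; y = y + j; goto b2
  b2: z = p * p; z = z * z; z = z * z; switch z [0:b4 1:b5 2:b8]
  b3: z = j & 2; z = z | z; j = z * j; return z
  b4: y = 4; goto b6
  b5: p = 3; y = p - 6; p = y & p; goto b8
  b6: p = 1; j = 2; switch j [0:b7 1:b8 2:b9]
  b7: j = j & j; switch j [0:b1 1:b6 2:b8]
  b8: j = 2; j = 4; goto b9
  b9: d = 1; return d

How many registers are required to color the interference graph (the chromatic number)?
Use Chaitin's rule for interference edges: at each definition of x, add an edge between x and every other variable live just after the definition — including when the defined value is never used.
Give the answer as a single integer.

Answer: 3

Analysis:
Per-block:
  b0 def {j,p,z} use ∅
  b1 def {y} use {j}
  b2 def {z} use {p}
  b3 def {j,z} use {j}
  b4 def {y} use ∅
  b5 def {p,y} use ∅
  b6 def {j,p} use ∅
  b7 def {j} use {j}
  b8 def {j} use ∅
  b9 def {d} use ∅

Backward fixpoint:
  live b0: ∅→{j,p}
  live b1: {j,p}→{p}
  live b2: {p}→∅
  live b3: {j}→∅
  live b4: ∅→∅
  live b5: ∅→∅
  live b6: ∅→{j,p}
  live b7: {j,p}→{j,p}
  live b8: ∅→∅
  live b9: ∅→∅

Interference:
  d: ∅
  j: {p,y,z}
  p: {j,y,z}
  y: {j,p}
  z: {j,p}

Registers:
  {j,p,y} pairwise interfere (3-clique) ⇒ χ ≥ 3
  3-colouring: c0={d,j}  c1={p}  c2={y,z}
  χ = 3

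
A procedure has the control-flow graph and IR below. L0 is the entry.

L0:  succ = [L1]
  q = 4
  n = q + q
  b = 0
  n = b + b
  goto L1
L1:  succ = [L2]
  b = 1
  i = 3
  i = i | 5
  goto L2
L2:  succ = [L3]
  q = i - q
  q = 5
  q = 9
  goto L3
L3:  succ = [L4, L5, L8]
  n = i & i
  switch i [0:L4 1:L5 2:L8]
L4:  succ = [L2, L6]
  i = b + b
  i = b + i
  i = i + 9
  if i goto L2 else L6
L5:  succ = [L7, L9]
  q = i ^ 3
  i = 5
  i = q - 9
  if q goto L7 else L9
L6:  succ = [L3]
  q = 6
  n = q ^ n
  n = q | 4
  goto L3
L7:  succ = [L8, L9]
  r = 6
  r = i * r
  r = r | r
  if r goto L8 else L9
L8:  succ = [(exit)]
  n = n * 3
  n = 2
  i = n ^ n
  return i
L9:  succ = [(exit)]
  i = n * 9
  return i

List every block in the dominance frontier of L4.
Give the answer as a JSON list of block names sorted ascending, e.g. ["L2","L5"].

idom tree: L1←L0 L2←L1 L3←L2 L4←L3 L5←L3 L6←L4 L7←L5 L8←L3 L9←L5
Join-block Dom:
  L2: preds {L1,L4}: {L0,L1} ∩ {L0,L1,L2,L3,L4} = {L0,L1}; idom=L1
  L3: preds {L2,L6}: {L0,L1,L2} ∩ {L0,L1,L2,L3,L4,L6} = {L0,L1,L2}; idom=L2
  L8: preds {L3,L7}: {L0,L1,L2,L3} ∩ {L0,L1,L2,L3,L5,L7} = {L0,L1,L2,L3}; idom=L3
  L9: preds {L5,L7}: {L0,L1,L2,L3,L5} ∩ {L0,L1,L2,L3,L5,L7} = {L0,L1,L2,L3,L5}; idom=L5

Frontier:
  join L2 pred L1: · stop@L1
  join L2 pred L4: L4→L3→L2 stop@L1
  join L3 pred L2: · stop@L2
  join L3 pred L6: L6→L4→L3 stop@L2
  join L8 pred L3: · stop@L3
  join L8 pred L7: L7→L5 stop@L3
  join L9 pred L5: · stop@L5
  join L9 pred L7: L7 stop@L5
  DF(L0)=∅
  DF(L1)=∅
  DF(L2)={L2}
  DF(L3)={L2,L3}
  DF(L4)={L2,L3}
  DF(L5)={L8}
  DF(L6)={L3}
  DF(L7)={L8,L9}
  DF(L8)=∅
  DF(L9)=∅

DF(L4) = ["L2", "L3"]

Answer: ["L2", "L3"]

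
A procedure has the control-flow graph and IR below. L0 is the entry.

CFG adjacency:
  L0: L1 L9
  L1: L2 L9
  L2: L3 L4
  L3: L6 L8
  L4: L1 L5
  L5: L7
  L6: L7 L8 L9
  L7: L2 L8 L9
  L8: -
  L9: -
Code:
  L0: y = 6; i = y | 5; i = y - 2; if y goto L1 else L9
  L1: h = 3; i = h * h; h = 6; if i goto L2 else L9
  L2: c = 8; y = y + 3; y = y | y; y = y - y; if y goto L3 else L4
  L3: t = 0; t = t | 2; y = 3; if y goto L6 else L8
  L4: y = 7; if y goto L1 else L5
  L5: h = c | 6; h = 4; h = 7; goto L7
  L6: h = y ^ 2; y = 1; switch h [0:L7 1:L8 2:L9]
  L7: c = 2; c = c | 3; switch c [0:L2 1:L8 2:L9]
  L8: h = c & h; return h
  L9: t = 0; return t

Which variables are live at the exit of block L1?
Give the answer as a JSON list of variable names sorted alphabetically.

Per-block:
  L0: def={i,y} ue=∅
  L1: def={h,i} ue=∅
  L2: def={c,y} ue={y}
  L3: def={t,y} ue=∅
  L4: def={y} ue=∅
  L5: def={h} ue={c}
  L6: def={h,y} ue={y}
  L7: def={c} ue=∅
  L8: def={h} ue={c,h}
  L9: def={t} ue=∅

Liveness:
  L0 li=∅ lo={y}
  L1 li={y} lo={h,y}
  L2 li={h,y} lo={c,h}
  L3 li={c,h} lo={c,h,y}
  L4 li={c} lo={c,y}
  L5 li={c,y} lo={h,y}
  L6 li={c,y} lo={c,h,y}
  L7 li={h,y} lo={c,h,y}
  L8 li={c,h} lo=∅
  L9 li=∅ lo=∅

live-out(L1) = ["h", "y"]

Answer: ["h", "y"]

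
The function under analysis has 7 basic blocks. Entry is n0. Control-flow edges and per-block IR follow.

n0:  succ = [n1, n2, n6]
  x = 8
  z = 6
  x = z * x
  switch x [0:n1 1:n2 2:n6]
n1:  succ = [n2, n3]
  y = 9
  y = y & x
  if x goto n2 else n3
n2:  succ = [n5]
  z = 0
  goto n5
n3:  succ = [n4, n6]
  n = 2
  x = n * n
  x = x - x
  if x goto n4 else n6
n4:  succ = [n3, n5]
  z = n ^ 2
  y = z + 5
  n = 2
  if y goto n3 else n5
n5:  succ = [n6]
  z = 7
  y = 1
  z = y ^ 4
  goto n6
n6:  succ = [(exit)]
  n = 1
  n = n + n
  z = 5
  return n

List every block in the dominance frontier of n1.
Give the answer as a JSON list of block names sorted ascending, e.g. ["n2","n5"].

idom tree: n1←n0 n2←n0 n3←n1 n4←n3 n5←n0 n6←n0
Dom∩ at merges:
  n2: preds {n0,n1}: {n0} ∩ {n0,n1} = {n0}; idom=n0
  n3: preds {n1,n4}: {n0,n1} ∩ {n0,n1,n3,n4} = {n0,n1}; idom=n1
  n5: preds {n2,n4}: {n0,n2} ∩ {n0,n1,n3,n4} = {n0}; idom=n0
  n6: preds {n0,n3,n5}: {n0} ∩ {n0,n1,n3} ∩ {n0,n5} = {n0}; idom=n0

DF derivation:
  n2←n0: walk · to n0
  n2←n1: walk n1 to n0
  n3←n1: walk · to n1
  n3←n4: walk n4→n3 to n1
  n5←n2: walk n2 to n0
  n5←n4: walk n4→n3→n1 to n0
  n6←n0: walk · to n0
  n6←n3: walk n3→n1 to n0
  n6←n5: walk n5 to n0
  n0: DF=∅
  n1: DF={n2,n5,n6}
  n2: DF={n5}
  n3: DF={n3,n5,n6}
  n4: DF={n3,n5}
  n5: DF={n6}
  n6: DF=∅

DF(n1) = ["n2", "n5", "n6"]

Answer: ["n2", "n5", "n6"]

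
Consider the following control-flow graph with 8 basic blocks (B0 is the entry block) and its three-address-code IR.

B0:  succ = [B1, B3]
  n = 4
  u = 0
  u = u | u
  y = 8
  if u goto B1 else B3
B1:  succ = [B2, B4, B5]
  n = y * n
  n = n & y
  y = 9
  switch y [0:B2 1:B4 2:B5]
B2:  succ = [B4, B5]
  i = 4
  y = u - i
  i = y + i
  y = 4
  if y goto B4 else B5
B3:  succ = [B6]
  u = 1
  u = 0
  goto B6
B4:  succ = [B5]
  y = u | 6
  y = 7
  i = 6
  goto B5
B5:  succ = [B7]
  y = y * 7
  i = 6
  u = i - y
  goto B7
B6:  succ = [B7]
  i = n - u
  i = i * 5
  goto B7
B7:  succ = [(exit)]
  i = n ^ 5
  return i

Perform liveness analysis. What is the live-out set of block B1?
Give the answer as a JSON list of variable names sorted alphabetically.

Answer: ["n", "u", "y"]

Derivation:
def/use:
  B0 def {n,u,y} use ∅
  B1 def {n,y} use {n,y}
  B2 def {i,y} use {u}
  B3 def {u} use ∅
  B4 def {i,y} use {u}
  B5 def {i,u,y} use {y}
  B6 def {i} use {n,u}
  B7 def {i} use {n}

Live sets:
  live B0: ∅→{n,u,y}
  live B1: {n,u,y}→{n,u,y}
  live B2: {n,u}→{n,u,y}
  live B3: {n}→{n,u}
  live B4: {n,u}→{n,y}
  live B5: {n,y}→{n}
  live B6: {n,u}→{n}
  live B7: {n}→∅

live-out(B1) = ["n", "u", "y"]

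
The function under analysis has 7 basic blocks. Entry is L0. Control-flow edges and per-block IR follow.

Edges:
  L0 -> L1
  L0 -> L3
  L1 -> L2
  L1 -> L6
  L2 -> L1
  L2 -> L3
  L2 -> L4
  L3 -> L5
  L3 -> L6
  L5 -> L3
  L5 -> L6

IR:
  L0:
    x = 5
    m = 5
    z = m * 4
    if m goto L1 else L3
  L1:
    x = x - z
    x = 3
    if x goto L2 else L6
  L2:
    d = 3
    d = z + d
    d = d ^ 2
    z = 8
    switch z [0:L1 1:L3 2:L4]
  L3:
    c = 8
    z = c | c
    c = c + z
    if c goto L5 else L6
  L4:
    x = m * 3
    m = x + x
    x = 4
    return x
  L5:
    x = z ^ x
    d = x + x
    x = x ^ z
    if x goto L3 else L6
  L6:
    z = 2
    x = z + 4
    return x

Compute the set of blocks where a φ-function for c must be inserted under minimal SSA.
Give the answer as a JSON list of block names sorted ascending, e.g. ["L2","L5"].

Answer: ["L3", "L6"]

Derivation:
idom tree: L1←L0 L2←L1 L3←L0 L4←L2 L5←L3 L6←L0
Join-block Dom:
  L1: preds {L0,L2}: {L0} ∩ {L0,L1,L2} = {L0}; idom=L0
  L3: preds {L0,L2,L5}: {L0} ∩ {L0,L1,L2} ∩ {L0,L3,L5} = {L0}; idom=L0
  L6: preds {L1,L3,L5}: {L0,L1} ∩ {L0,L3} ∩ {L0,L3,L5} = {L0}; idom=L0

DF derivation:
  join L1 pred L0: · stop@L0
  join L1 pred L2: L2→L1 stop@L0
  join L3 pred L0: · stop@L0
  join L3 pred L2: L2→L1 stop@L0
  join L3 pred L5: L5→L3 stop@L0
  join L6 pred L1: L1 stop@L0
  join L6 pred L3: L3 stop@L0
  join L6 pred L5: L5→L3 stop@L0
  L0: DF=∅
  L1: DF={L1,L3,L6}
  L2: DF={L1,L3}
  L3: DF={L3,L6}
  L4: DF=∅
  L5: DF={L3,L6}
  L6: DF=∅

φ for c: defs {L3}
  DF⁺ = {L3,L6}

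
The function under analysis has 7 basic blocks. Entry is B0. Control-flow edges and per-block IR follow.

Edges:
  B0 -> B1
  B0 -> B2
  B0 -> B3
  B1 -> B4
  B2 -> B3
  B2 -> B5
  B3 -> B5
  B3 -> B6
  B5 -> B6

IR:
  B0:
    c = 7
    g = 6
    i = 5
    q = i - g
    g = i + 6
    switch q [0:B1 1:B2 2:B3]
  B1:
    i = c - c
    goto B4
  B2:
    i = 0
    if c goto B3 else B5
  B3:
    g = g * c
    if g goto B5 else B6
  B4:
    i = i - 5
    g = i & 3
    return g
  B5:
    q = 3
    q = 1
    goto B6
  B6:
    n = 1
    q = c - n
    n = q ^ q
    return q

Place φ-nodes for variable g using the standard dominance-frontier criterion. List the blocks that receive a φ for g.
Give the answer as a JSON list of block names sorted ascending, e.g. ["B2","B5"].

idom tree: B1←B0 B2←B0 B3←B0 B4←B1 B5←B0 B6←B0
Dom∩ at merges:
  B3: preds {B0,B2}: {B0} ∩ {B0,B2} = {B0}; idom=B0
  B5: preds {B2,B3}: {B0,B2} ∩ {B0,B3} = {B0}; idom=B0
  B6: preds {B3,B5}: {B0,B3} ∩ {B0,B5} = {B0}; idom=B0

DF walk-up:
  B3←B0: walk · to B0
  B3←B2: walk B2 to B0
  B5←B2: walk B2 to B0
  B5←B3: walk B3 to B0
  B6←B3: walk B3 to B0
  B6←B5: walk B5 to B0
  B0 → ∅
  B1 → ∅
  B2 → {B3,B5}
  B3 → {B5,B6}
  B4 → ∅
  B5 → {B6}
  B6 → ∅

φ for g: defs {B0,B3,B4}
  DF⁺ = {B5,B6}

Answer: ["B5", "B6"]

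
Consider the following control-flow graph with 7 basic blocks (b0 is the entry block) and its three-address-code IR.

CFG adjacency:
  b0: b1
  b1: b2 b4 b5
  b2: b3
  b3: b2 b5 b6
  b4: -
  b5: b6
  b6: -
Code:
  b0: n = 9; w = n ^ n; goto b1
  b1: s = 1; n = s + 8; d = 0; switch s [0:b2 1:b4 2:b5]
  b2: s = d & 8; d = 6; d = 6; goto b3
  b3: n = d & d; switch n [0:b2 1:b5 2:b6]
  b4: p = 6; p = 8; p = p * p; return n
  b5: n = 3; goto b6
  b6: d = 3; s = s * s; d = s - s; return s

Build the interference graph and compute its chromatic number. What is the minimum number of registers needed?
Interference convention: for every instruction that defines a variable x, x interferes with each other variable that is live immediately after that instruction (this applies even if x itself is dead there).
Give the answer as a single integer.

Block summaries:
  b0: def={n,w} ue=∅
  b1: def={d,n,s} ue=∅
  b2: def={d,s} ue={d}
  b3: def={n} ue={d}
  b4: def={p} ue={n}
  b5: def={n} ue=∅
  b6: def={d,s} ue={s}

Backward fixpoint:
  live b0: ∅→∅
  live b1: ∅→{d,n,s}
  live b2: {d}→{d,s}
  live b3: {d,s}→{d,s}
  live b4: {n}→∅
  live b5: {s}→{s}
  live b6: {s}→∅

Interference:
  d: {n,s}
  n: {d,p,s}
  p: {n}
  s: {d,n}
  w: ∅

Chromatic number:
  lower bound: {d,n,s} mutually conflict ⇒ χ ≥ 3
  assign d→r1 n→r0 p→r1 s→r2 w→r0 — no edge inside a register ⇒ χ ≤ 3
  χ = 3

Answer: 3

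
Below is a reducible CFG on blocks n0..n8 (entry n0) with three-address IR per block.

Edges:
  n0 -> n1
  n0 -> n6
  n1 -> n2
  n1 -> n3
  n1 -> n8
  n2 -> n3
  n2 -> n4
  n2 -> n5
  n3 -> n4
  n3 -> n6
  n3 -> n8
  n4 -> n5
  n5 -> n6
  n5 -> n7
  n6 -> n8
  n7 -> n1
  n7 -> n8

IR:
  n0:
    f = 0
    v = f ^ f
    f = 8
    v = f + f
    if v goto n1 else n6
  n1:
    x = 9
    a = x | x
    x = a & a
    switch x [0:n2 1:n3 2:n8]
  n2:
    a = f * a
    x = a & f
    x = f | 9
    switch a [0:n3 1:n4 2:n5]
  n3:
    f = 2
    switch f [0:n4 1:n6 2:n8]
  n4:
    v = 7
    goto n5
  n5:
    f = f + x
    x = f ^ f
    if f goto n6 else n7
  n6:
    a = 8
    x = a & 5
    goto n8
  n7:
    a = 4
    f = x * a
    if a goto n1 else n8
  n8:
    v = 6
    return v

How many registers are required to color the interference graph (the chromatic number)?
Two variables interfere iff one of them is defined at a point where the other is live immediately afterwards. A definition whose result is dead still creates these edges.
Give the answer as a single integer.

Per-block:
  n0: def={f,v} ue=∅
  n1: def={a,x} ue=∅
  n2: def={a,x} ue={a,f}
  n3: def={f} ue=∅
  n4: def={v} ue=∅
  n5: def={f,x} ue={f,x}
  n6: def={a,x} ue=∅
  n7: def={a,f} ue={x}
  n8: def={v} ue=∅

Live sets:
  n0: in=∅ out={f}
  n1: in={f} out={a,f,x}
  n2: in={a,f} out={f,x}
  n3: in={x} out={f,x}
  n4: in={f,x} out={f,x}
  n5: in={f,x} out={x}
  n6: in=∅ out=∅
  n7: in={x} out={f}
  n8: in=∅ out=∅

Conflict graph:
  a — {f,x}
  f — {a,v,x}
  v — {f,x}
  x — {a,f,v}

Registers:
  {a,f,x} pairwise interfere (3-clique) ⇒ χ ≥ 3
  3-colouring: R0={f}  R1={x}  R2={a,v}
  χ = 3

Answer: 3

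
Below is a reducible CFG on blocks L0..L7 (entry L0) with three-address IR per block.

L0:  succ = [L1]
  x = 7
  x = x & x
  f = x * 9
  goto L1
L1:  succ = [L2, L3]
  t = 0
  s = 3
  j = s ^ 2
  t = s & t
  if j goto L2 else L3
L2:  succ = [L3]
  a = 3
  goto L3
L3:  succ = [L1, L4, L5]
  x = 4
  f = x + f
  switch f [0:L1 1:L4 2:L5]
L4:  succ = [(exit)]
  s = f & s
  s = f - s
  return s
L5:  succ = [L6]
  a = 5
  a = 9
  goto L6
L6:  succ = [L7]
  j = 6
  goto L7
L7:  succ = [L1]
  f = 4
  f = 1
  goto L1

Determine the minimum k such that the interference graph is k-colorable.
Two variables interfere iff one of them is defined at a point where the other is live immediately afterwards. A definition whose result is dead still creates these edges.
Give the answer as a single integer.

Per-block:
  L0: def={f,x} ue=∅
  L1: def={j,s,t} ue=∅
  L2: def={a} ue=∅
  L3: def={f,x} ue={f}
  L4: def={s} ue={f,s}
  L5: def={a} ue=∅
  L6: def={j} ue=∅
  L7: def={f} ue=∅

Liveness:
  live L0: ∅→{f}
  live L1: {f}→{f,s}
  live L2: {f,s}→{f,s}
  live L3: {f,s}→{f,s}
  live L4: {f,s}→∅
  live L5: ∅→∅
  live L6: ∅→∅
  live L7: ∅→{f}

Interference:
  a↔{f,s}
  f↔{a,j,s,t,x}
  j↔{f,s,t}
  s↔{a,f,j,t,x}
  t↔{f,j,s}
  x↔{f,s}

Colouring:
  clique {f,j,s,t} ⇒ need ≥ 4
  assign a→r2 f→r0 j→r2 s→r1 t→r3 x→r2 — no edge inside a register ⇒ χ ≤ 4
  χ = 4

Answer: 4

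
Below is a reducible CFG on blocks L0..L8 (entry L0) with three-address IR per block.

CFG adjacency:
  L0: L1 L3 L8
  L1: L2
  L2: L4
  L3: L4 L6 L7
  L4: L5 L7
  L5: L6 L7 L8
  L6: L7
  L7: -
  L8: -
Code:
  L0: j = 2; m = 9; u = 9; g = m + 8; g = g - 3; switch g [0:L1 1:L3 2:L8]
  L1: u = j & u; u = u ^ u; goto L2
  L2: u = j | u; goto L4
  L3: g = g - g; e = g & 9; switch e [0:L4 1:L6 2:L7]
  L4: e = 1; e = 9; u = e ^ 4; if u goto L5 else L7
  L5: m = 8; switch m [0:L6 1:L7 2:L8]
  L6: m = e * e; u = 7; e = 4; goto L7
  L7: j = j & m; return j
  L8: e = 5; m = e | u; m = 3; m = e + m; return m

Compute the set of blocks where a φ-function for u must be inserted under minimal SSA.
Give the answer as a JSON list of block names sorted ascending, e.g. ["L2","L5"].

idom tree: L1←L0 L2←L1 L3←L0 L4←L0 L5←L4 L6←L0 L7←L0 L8←L0
Join-block Dom:
  L4: preds {L2,L3}: {L0,L1,L2} ∩ {L0,L3} = {L0}; idom=L0
  L6: preds {L3,L5}: {L0,L3} ∩ {L0,L4,L5} = {L0}; idom=L0
  L7: preds {L3,L4,L5,L6}: {L0,L3} ∩ {L0,L4} ∩ {L0,L4,L5} ∩ {L0,L6} = {L0}; idom=L0
  L8: preds {L0,L5}: {L0} ∩ {L0,L4,L5} = {L0}; idom=L0

Frontier:
  L4←L2: walk L2→L1 to L0
  L4←L3: walk L3 to L0
  L6←L3: walk L3 to L0
  L6←L5: walk L5→L4 to L0
  L7←L3: walk L3 to L0
  L7←L4: walk L4 to L0
  L7←L5: walk L5→L4 to L0
  L7←L6: walk L6 to L0
  L8←L0: walk · to L0
  L8←L5: walk L5→L4 to L0
  L0: DF=∅
  L1: DF={L4}
  L2: DF={L4}
  L3: DF={L4,L6,L7}
  L4: DF={L6,L7,L8}
  L5: DF={L6,L7,L8}
  L6: DF={L7}
  L7: DF=∅
  L8: DF=∅

φ for u: defs {L0,L1,L2,L4,L6}
  DF⁺ = {L4,L6,L7,L8}

Answer: ["L4", "L6", "L7", "L8"]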